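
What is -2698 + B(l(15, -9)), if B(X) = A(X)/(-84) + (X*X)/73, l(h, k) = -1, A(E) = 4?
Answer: -4136086/1533 ≈ -2698.0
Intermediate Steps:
B(X) = -1/21 + X²/73 (B(X) = 4/(-84) + (X*X)/73 = 4*(-1/84) + X²*(1/73) = -1/21 + X²/73)
-2698 + B(l(15, -9)) = -2698 + (-1/21 + (1/73)*(-1)²) = -2698 + (-1/21 + (1/73)*1) = -2698 + (-1/21 + 1/73) = -2698 - 52/1533 = -4136086/1533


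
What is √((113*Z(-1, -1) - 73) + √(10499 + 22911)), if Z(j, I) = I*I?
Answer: √(40 + √33410) ≈ 14.926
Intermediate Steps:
Z(j, I) = I²
√((113*Z(-1, -1) - 73) + √(10499 + 22911)) = √((113*(-1)² - 73) + √(10499 + 22911)) = √((113*1 - 73) + √33410) = √((113 - 73) + √33410) = √(40 + √33410)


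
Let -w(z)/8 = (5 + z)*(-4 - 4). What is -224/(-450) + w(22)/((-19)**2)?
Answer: 429232/81225 ≈ 5.2845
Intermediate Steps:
w(z) = 320 + 64*z (w(z) = -8*(5 + z)*(-4 - 4) = -8*(5 + z)*(-8) = -8*(-40 - 8*z) = 320 + 64*z)
-224/(-450) + w(22)/((-19)**2) = -224/(-450) + (320 + 64*22)/((-19)**2) = -224*(-1/450) + (320 + 1408)/361 = 112/225 + 1728*(1/361) = 112/225 + 1728/361 = 429232/81225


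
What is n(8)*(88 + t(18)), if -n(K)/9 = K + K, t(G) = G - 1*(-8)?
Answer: -16416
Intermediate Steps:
t(G) = 8 + G (t(G) = G + 8 = 8 + G)
n(K) = -18*K (n(K) = -9*(K + K) = -18*K)
n(8)*(88 + t(18)) = (-18*8)*(88 + (8 + 18)) = -144*(88 + 26) = -144*114 = -16416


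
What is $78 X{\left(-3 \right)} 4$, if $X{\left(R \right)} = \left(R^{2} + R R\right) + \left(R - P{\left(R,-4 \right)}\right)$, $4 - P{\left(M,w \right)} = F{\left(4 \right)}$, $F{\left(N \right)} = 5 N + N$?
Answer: $10920$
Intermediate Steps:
$F{\left(N \right)} = 6 N$
$P{\left(M,w \right)} = -20$ ($P{\left(M,w \right)} = 4 - 6 \cdot 4 = 4 - 24 = -20$)
$X{\left(R \right)} = 20 + R + 2 R^{2}$ ($X{\left(R \right)} = \left(R^{2} + R R\right) + \left(R - -20\right) = \left(R^{2} + R^{2}\right) + \left(R + 20\right) = 2 R^{2} + \left(20 + R\right) = 20 + R + 2 R^{2}$)
$78 X{\left(-3 \right)} 4 = 78 \left(20 - 3 + 2 \left(-3\right)^{2}\right) 4 = 78 \left(20 - 3 + 2 \cdot 9\right) 4 = 78 \left(20 - 3 + 18\right) 4 = 78 \cdot 35 \cdot 4 = 2730 \cdot 4 = 10920$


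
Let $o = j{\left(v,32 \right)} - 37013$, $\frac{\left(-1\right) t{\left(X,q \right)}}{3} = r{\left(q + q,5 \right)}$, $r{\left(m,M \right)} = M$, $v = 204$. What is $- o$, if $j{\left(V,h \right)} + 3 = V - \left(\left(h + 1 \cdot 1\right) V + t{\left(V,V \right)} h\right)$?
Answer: $43064$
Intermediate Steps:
$t{\left(X,q \right)} = -15$ ($t{\left(X,q \right)} = \left(-3\right) 5 = -15$)
$j{\left(V,h \right)} = -3 + V + 15 h - V \left(1 + h\right)$ ($j{\left(V,h \right)} = -3 - \left(- V - 15 h + \left(h + 1 \cdot 1\right) V\right) = -3 - \left(- V - 15 h + \left(h + 1\right) V\right) = -3 - \left(- V - 15 h + \left(1 + h\right) V\right) = -3 - \left(- V - 15 h + V \left(1 + h\right)\right) = -3 + \left(V + 15 h - V \left(1 + h\right)\right) = -3 + V + 15 h - V \left(1 + h\right)$)
$o = -43064$ ($o = \left(-3 + 15 \cdot 32 - 204 \cdot 32\right) - 37013 = \left(-3 + 480 - 6528\right) - 37013 = -6051 - 37013 = -43064$)
$- o = \left(-1\right) \left(-43064\right) = 43064$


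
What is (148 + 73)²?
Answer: 48841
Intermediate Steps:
(148 + 73)² = 221² = 48841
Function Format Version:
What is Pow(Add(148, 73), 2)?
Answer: 48841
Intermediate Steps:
Pow(Add(148, 73), 2) = Pow(221, 2) = 48841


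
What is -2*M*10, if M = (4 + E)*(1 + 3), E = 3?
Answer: -560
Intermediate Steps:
M = 28 (M = (4 + 3)*(1 + 3) = 7*4 = 28)
-2*M*10 = -2*28*10 = -56*10 = -560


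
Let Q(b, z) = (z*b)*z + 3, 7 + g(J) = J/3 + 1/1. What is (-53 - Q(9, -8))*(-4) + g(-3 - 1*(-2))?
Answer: 7565/3 ≈ 2521.7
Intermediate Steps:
g(J) = -6 + J/3 (g(J) = -7 + (J/3 + 1/1) = -7 + (J*(⅓) + 1*1) = -7 + (J/3 + 1) = -7 + (1 + J/3) = -6 + J/3)
Q(b, z) = 3 + b*z² (Q(b, z) = (b*z)*z + 3 = b*z² + 3 = 3 + b*z²)
(-53 - Q(9, -8))*(-4) + g(-3 - 1*(-2)) = (-53 - (3 + 9*(-8)²))*(-4) + (-6 + (-3 - 1*(-2))/3) = (-53 - (3 + 9*64))*(-4) + (-6 + (-3 + 2)/3) = (-53 - (3 + 576))*(-4) + (-6 + (⅓)*(-1)) = (-53 - 1*579)*(-4) + (-6 - ⅓) = (-53 - 579)*(-4) - 19/3 = -632*(-4) - 19/3 = 2528 - 19/3 = 7565/3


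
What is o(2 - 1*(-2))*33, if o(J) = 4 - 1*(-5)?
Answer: 297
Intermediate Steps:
o(J) = 9 (o(J) = 4 + 5 = 9)
o(2 - 1*(-2))*33 = 9*33 = 297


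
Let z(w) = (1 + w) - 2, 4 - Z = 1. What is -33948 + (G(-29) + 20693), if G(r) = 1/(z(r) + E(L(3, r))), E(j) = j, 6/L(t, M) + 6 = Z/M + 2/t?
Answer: -195008033/14712 ≈ -13255.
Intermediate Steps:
Z = 3 (Z = 4 - 1*1 = 4 - 1 = 3)
L(t, M) = 6/(-6 + 2/t + 3/M) (L(t, M) = 6/(-6 + (3/M + 2/t)) = 6/(-6 + (2/t + 3/M)) = 6/(-6 + 2/t + 3/M))
z(w) = -1 + w
G(r) = 1/(-1 + r + 18*r/(9 - 16*r)) (G(r) = 1/((-1 + r) + 6*r*3/(2*r + 3*3 - 6*r*3)) = 1/((-1 + r) + 6*r*3/(2*r + 9 - 18*r)) = 1/((-1 + r) + 6*r*3/(9 - 16*r)) = 1/((-1 + r) + 18*r/(9 - 16*r)) = 1/(-1 + r + 18*r/(9 - 16*r)))
-33948 + (G(-29) + 20693) = -33948 + ((-9 + 16*(-29))/(9 - 43*(-29) + 16*(-29)²) + 20693) = -33948 + ((-9 - 464)/(9 + 1247 + 16*841) + 20693) = -33948 + (-473/(9 + 1247 + 13456) + 20693) = -33948 + (-473/14712 + 20693) = -33948 + 304434943/14712 = -195008033/14712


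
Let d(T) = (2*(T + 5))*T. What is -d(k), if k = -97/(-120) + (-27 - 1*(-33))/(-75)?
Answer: -1501969/180000 ≈ -8.3443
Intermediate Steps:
k = 437/600 (k = -97*(-1/120) + (-27 + 33)*(-1/75) = 97/120 + 6*(-1/75) = 97/120 - 2/25 = 437/600 ≈ 0.72833)
d(T) = T*(10 + 2*T) (d(T) = (2*(5 + T))*T = (10 + 2*T)*T = T*(10 + 2*T))
-d(k) = -2*437*(5 + 437/600)/600 = -2*437*3437/(600*600) = -1*1501969/180000 = -1501969/180000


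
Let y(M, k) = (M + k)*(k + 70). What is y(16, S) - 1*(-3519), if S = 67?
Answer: 14890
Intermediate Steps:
y(M, k) = (70 + k)*(M + k) (y(M, k) = (M + k)*(70 + k) = (70 + k)*(M + k))
y(16, S) - 1*(-3519) = (67² + 70*16 + 70*67 + 16*67) - 1*(-3519) = (4489 + 1120 + 4690 + 1072) + 3519 = 11371 + 3519 = 14890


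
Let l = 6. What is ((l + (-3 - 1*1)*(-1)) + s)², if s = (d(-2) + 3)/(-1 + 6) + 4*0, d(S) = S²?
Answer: 3249/25 ≈ 129.96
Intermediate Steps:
s = 7/5 (s = ((-2)² + 3)/(-1 + 6) + 4*0 = (4 + 3)/5 + 0 = 7*(⅕) + 0 = 7/5 + 0 = 7/5 ≈ 1.4000)
((l + (-3 - 1*1)*(-1)) + s)² = ((6 + (-3 - 1*1)*(-1)) + 7/5)² = ((6 + (-3 - 1)*(-1)) + 7/5)² = ((6 - 4*(-1)) + 7/5)² = ((6 + 4) + 7/5)² = (10 + 7/5)² = (57/5)² = 3249/25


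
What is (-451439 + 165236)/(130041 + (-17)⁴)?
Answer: -286203/213562 ≈ -1.3401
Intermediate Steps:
(-451439 + 165236)/(130041 + (-17)⁴) = -286203/(130041 + 83521) = -286203/213562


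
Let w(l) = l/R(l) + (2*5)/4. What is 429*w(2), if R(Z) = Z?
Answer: 3003/2 ≈ 1501.5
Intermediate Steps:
w(l) = 7/2 (w(l) = l/l + (2*5)/4 = 1 + 10*(¼) = 1 + 5/2 = 7/2)
429*w(2) = 429*(7/2) = 3003/2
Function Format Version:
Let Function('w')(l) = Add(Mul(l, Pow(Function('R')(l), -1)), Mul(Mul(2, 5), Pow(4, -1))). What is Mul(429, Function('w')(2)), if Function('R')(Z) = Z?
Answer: Rational(3003, 2) ≈ 1501.5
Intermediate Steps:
Function('w')(l) = Rational(7, 2) (Function('w')(l) = Add(Mul(l, Pow(l, -1)), Mul(Mul(2, 5), Pow(4, -1))) = Add(1, Mul(10, Rational(1, 4))) = Add(1, Rational(5, 2)) = Rational(7, 2))
Mul(429, Function('w')(2)) = Mul(429, Rational(7, 2)) = Rational(3003, 2)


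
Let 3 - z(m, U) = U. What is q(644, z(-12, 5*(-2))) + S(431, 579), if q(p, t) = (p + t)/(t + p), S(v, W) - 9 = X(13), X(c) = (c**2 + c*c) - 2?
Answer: 346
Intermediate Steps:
X(c) = -2 + 2*c**2 (X(c) = (c**2 + c**2) - 2 = 2*c**2 - 2 = -2 + 2*c**2)
z(m, U) = 3 - U
S(v, W) = 345 (S(v, W) = 9 + (-2 + 2*13**2) = 9 + (-2 + 2*169) = 9 + (-2 + 338) = 9 + 336 = 345)
q(p, t) = 1 (q(p, t) = (p + t)/(p + t) = 1)
q(644, z(-12, 5*(-2))) + S(431, 579) = 1 + 345 = 346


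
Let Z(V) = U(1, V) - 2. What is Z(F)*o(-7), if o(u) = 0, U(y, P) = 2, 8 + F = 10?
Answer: 0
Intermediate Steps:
F = 2 (F = -8 + 10 = 2)
Z(V) = 0 (Z(V) = 2 - 2 = 0)
Z(F)*o(-7) = 0*0 = 0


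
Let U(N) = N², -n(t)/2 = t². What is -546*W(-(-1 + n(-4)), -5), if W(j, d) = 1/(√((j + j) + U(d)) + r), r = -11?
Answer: 1001/5 + 91*√91/5 ≈ 373.82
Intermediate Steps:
n(t) = -2*t²
W(j, d) = 1/(-11 + √(d² + 2*j)) (W(j, d) = 1/(√((j + j) + d²) - 11) = 1/(√(2*j + d²) - 11) = 1/(√(d² + 2*j) - 11) = 1/(-11 + √(d² + 2*j)))
-546*W(-(-1 + n(-4)), -5) = -546/(-11 + √((-5)² + 2*(-(-1 - 2*(-4)²)))) = -546/(-11 + √(25 + 2*(-(-1 - 2*16)))) = -546/(-11 + √(25 + 2*(-(-1 - 32)))) = -546/(-11 + √(25 + 2*(-1*(-33)))) = -546/(-11 + √(25 + 2*33)) = -546/(-11 + √(25 + 66)) = -546/(-11 + √91)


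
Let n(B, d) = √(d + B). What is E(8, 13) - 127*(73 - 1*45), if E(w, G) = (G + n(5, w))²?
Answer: -3374 + 26*√13 ≈ -3280.3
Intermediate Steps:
n(B, d) = √(B + d)
E(w, G) = (G + √(5 + w))²
E(8, 13) - 127*(73 - 1*45) = (13 + √(5 + 8))² - 127*(73 - 1*45) = (13 + √13)² - 127*(73 - 45) = (13 + √13)² - 127*28 = (13 + √13)² - 3556 = -3556 + (13 + √13)²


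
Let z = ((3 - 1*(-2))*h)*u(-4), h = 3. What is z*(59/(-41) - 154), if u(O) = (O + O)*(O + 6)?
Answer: 1529520/41 ≈ 37305.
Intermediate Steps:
u(O) = 2*O*(6 + O) (u(O) = (2*O)*(6 + O) = 2*O*(6 + O))
z = -240 (z = ((3 - 1*(-2))*3)*(2*(-4)*(6 - 4)) = ((3 + 2)*3)*(2*(-4)*2) = (5*3)*(-16) = 15*(-16) = -240)
z*(59/(-41) - 154) = -240*(59/(-41) - 154) = -240*(59*(-1/41) - 154) = -240*(-59/41 - 154) = -240*(-6373/41) = 1529520/41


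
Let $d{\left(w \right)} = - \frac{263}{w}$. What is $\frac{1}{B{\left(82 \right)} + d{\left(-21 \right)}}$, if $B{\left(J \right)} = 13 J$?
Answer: $\frac{21}{22649} \approx 0.00092719$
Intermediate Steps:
$\frac{1}{B{\left(82 \right)} + d{\left(-21 \right)}} = \frac{1}{13 \cdot 82 - \frac{263}{-21}} = \frac{1}{1066 - - \frac{263}{21}} = \frac{1}{1066 + \frac{263}{21}} = \frac{1}{\frac{22649}{21}} = \frac{21}{22649}$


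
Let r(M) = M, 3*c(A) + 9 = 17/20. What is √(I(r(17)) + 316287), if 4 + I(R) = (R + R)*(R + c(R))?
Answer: √285091770/30 ≈ 562.82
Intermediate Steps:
c(A) = -163/60 (c(A) = -3 + (17/20)/3 = -3 + (17*(1/20))/3 = -3 + (⅓)*(17/20) = -3 + 17/60 = -163/60)
I(R) = -4 + 2*R*(-163/60 + R) (I(R) = -4 + (R + R)*(R - 163/60) = -4 + (2*R)*(-163/60 + R) = -4 + 2*R*(-163/60 + R))
√(I(r(17)) + 316287) = √((-4 + 2*17² - 163/30*17) + 316287) = √((-4 + 2*289 - 2771/30) + 316287) = √((-4 + 578 - 2771/30) + 316287) = √(14449/30 + 316287) = √(9503059/30) = √285091770/30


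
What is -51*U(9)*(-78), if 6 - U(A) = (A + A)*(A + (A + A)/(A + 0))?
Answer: -763776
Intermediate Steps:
U(A) = 6 - 2*A*(2 + A) (U(A) = 6 - (A + A)*(A + (A + A)/(A + 0)) = 6 - 2*A*(A + (2*A)/A) = 6 - 2*A*(A + 2) = 6 - 2*A*(2 + A))
-51*U(9)*(-78) = -51*(6 - 4*9 - 2*9²)*(-78) = -51*(6 - 36 - 2*81)*(-78) = -51*(6 - 36 - 162)*(-78) = -51*(-192)*(-78) = 9792*(-78) = -763776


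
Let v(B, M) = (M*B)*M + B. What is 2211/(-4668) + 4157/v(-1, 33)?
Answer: -3635811/848020 ≈ -4.2874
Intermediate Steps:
v(B, M) = B + B*M² (v(B, M) = (B*M)*M + B = B*M² + B = B + B*M²)
2211/(-4668) + 4157/v(-1, 33) = 2211/(-4668) + 4157/((-(1 + 33²))) = 2211*(-1/4668) + 4157/((-(1 + 1089))) = -737/1556 + 4157/((-1*1090)) = -737/1556 + 4157/(-1090) = -737/1556 + 4157*(-1/1090) = -737/1556 - 4157/1090 = -3635811/848020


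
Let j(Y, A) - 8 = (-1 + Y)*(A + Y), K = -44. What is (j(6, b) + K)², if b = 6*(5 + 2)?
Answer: 41616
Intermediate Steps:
b = 42 (b = 6*7 = 42)
j(Y, A) = 8 + (-1 + Y)*(A + Y)
(j(6, b) + K)² = ((8 + 6² - 1*42 - 1*6 + 42*6) - 44)² = ((8 + 36 - 42 - 6 + 252) - 44)² = (248 - 44)² = 204² = 41616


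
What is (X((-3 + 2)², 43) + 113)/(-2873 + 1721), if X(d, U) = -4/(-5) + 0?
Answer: -569/5760 ≈ -0.098785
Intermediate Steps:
X(d, U) = ⅘ (X(d, U) = -4*(-1)/5 + 0 = -4*(-⅕) + 0 = ⅘ + 0 = ⅘)
(X((-3 + 2)², 43) + 113)/(-2873 + 1721) = (⅘ + 113)/(-2873 + 1721) = (569/5)/(-1152) = (569/5)*(-1/1152) = -569/5760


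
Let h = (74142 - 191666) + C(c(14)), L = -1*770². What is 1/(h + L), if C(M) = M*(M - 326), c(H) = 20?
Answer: -1/716544 ≈ -1.3956e-6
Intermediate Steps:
C(M) = M*(-326 + M)
L = -592900 (L = -1*592900 = -592900)
h = -123644 (h = (74142 - 191666) + 20*(-326 + 20) = -117524 + 20*(-306) = -117524 - 6120 = -123644)
1/(h + L) = 1/(-123644 - 592900) = 1/(-716544) = -1/716544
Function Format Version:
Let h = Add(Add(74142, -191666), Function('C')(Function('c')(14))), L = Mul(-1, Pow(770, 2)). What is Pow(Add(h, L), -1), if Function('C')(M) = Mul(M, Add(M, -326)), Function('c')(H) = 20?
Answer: Rational(-1, 716544) ≈ -1.3956e-6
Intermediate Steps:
Function('C')(M) = Mul(M, Add(-326, M))
L = -592900 (L = Mul(-1, 592900) = -592900)
h = -123644 (h = Add(Add(74142, -191666), Mul(20, Add(-326, 20))) = Add(-117524, Mul(20, -306)) = Add(-117524, -6120) = -123644)
Pow(Add(h, L), -1) = Pow(Add(-123644, -592900), -1) = Pow(-716544, -1) = Rational(-1, 716544)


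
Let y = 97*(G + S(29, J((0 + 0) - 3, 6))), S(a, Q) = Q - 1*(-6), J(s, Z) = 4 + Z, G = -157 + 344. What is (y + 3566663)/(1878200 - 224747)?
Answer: 3586354/1653453 ≈ 2.1690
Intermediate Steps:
G = 187
S(a, Q) = 6 + Q (S(a, Q) = Q + 6 = 6 + Q)
y = 19691 (y = 97*(187 + (6 + (4 + 6))) = 97*(187 + (6 + 10)) = 97*(187 + 16) = 97*203 = 19691)
(y + 3566663)/(1878200 - 224747) = (19691 + 3566663)/(1878200 - 224747) = 3586354/1653453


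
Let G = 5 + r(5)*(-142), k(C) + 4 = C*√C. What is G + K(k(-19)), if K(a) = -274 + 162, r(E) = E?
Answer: -817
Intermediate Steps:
k(C) = -4 + C^(3/2) (k(C) = -4 + C*√C = -4 + C^(3/2))
G = -705 (G = 5 + 5*(-142) = 5 - 710 = -705)
K(a) = -112
G + K(k(-19)) = -705 - 112 = -817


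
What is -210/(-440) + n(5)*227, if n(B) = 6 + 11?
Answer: 169817/44 ≈ 3859.5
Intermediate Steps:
n(B) = 17
-210/(-440) + n(5)*227 = -210/(-440) + 17*227 = -210*(-1/440) + 3859 = 21/44 + 3859 = 169817/44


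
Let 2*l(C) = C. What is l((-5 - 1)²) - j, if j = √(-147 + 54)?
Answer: 18 - I*√93 ≈ 18.0 - 9.6436*I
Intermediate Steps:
l(C) = C/2
j = I*√93 (j = √(-93) = I*√93 ≈ 9.6436*I)
l((-5 - 1)²) - j = (-5 - 1)²/2 - I*√93 = (½)*(-6)² - I*√93 = (½)*36 - I*√93 = 18 - I*√93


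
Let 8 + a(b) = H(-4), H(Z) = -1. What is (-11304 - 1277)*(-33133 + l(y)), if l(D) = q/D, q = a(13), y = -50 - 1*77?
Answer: 52939363442/127 ≈ 4.1685e+8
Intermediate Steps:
y = -127 (y = -50 - 77 = -127)
a(b) = -9 (a(b) = -8 - 1 = -9)
q = -9
l(D) = -9/D
(-11304 - 1277)*(-33133 + l(y)) = (-11304 - 1277)*(-33133 - 9/(-127)) = -12581*(-33133 - 9*(-1/127)) = -12581*(-33133 + 9/127) = -12581*(-4207882/127) = 52939363442/127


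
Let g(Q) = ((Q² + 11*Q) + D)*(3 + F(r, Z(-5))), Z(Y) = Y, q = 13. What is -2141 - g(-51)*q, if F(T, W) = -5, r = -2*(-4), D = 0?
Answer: 50899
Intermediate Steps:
r = 8
g(Q) = -22*Q - 2*Q² (g(Q) = ((Q² + 11*Q) + 0)*(3 - 5) = (Q² + 11*Q)*(-2) = -22*Q - 2*Q²)
-2141 - g(-51)*q = -2141 - 2*(-51)*(-11 - 1*(-51))*13 = -2141 - 2*(-51)*(-11 + 51)*13 = -2141 - 2*(-51)*40*13 = -2141 - (-4080)*13 = -2141 - 1*(-53040) = -2141 + 53040 = 50899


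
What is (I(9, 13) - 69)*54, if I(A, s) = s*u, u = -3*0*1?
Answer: -3726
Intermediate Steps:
u = 0 (u = 0*1 = 0)
I(A, s) = 0 (I(A, s) = s*0 = 0)
(I(9, 13) - 69)*54 = (0 - 69)*54 = -69*54 = -3726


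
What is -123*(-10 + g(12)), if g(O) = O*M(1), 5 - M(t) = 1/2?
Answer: -5412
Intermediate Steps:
M(t) = 9/2 (M(t) = 5 - 1/2 = 5 - 1*½ = 5 - ½ = 9/2)
g(O) = 9*O/2 (g(O) = O*(9/2) = 9*O/2)
-123*(-10 + g(12)) = -123*(-10 + (9/2)*12) = -123*(-10 + 54) = -123*44 = -5412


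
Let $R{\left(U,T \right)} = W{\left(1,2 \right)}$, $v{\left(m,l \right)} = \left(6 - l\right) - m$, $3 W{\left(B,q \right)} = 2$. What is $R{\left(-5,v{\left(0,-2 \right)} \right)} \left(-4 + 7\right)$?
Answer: $2$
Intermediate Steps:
$W{\left(B,q \right)} = \frac{2}{3}$ ($W{\left(B,q \right)} = \frac{1}{3} \cdot 2 = \frac{2}{3}$)
$v{\left(m,l \right)} = 6 - l - m$
$R{\left(U,T \right)} = \frac{2}{3}$
$R{\left(-5,v{\left(0,-2 \right)} \right)} \left(-4 + 7\right) = \frac{2 \left(-4 + 7\right)}{3} = \frac{2}{3} \cdot 3 = 2$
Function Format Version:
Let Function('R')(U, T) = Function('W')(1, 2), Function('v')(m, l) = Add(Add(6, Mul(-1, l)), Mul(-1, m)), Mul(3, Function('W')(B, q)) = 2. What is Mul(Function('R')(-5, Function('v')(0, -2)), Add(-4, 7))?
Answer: 2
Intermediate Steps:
Function('W')(B, q) = Rational(2, 3) (Function('W')(B, q) = Mul(Rational(1, 3), 2) = Rational(2, 3))
Function('v')(m, l) = Add(6, Mul(-1, l), Mul(-1, m))
Function('R')(U, T) = Rational(2, 3)
Mul(Function('R')(-5, Function('v')(0, -2)), Add(-4, 7)) = Mul(Rational(2, 3), Add(-4, 7)) = Mul(Rational(2, 3), 3) = 2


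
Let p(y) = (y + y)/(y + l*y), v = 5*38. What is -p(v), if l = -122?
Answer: 2/121 ≈ 0.016529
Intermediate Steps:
v = 190
p(y) = -2/121 (p(y) = (y + y)/(y - 122*y) = (2*y)/((-121*y)) = (2*y)*(-1/(121*y)) = -2/121)
-p(v) = -1*(-2/121) = 2/121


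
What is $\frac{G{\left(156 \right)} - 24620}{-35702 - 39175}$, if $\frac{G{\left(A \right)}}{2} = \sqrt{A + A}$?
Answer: $\frac{24620}{74877} - \frac{4 \sqrt{78}}{74877} \approx 0.32833$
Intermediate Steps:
$G{\left(A \right)} = 2 \sqrt{2} \sqrt{A}$ ($G{\left(A \right)} = 2 \sqrt{A + A} = 2 \sqrt{2 A} = 2 \sqrt{2} \sqrt{A}$)
$\frac{G{\left(156 \right)} - 24620}{-35702 - 39175} = \frac{2 \sqrt{2} \sqrt{156} - 24620}{-35702 - 39175} = \frac{2 \sqrt{2} \cdot 2 \sqrt{39} - 24620}{-74877} = \left(4 \sqrt{78} - 24620\right) \left(- \frac{1}{74877}\right) = \left(-24620 + 4 \sqrt{78}\right) \left(- \frac{1}{74877}\right) = \frac{24620}{74877} - \frac{4 \sqrt{78}}{74877}$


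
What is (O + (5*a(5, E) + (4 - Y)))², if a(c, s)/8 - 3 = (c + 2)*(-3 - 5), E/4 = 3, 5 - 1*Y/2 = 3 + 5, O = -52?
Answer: 4674244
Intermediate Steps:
Y = -6 (Y = 10 - 2*(3 + 5) = 10 - 2*8 = 10 - 16 = -6)
E = 12 (E = 4*3 = 12)
a(c, s) = -104 - 64*c (a(c, s) = 24 + 8*((c + 2)*(-3 - 5)) = 24 + 8*((2 + c)*(-8)) = 24 + 8*(-16 - 8*c) = 24 + (-128 - 64*c) = -104 - 64*c)
(O + (5*a(5, E) + (4 - Y)))² = (-52 + (5*(-104 - 64*5) + (4 - 1*(-6))))² = (-52 + (5*(-104 - 320) + (4 + 6)))² = (-52 + (5*(-424) + 10))² = (-52 + (-2120 + 10))² = (-52 - 2110)² = (-2162)² = 4674244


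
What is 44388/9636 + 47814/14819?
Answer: 1276851/163009 ≈ 7.8330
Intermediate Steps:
44388/9636 + 47814/14819 = 44388*(1/9636) + 47814*(1/14819) = 3699/803 + 47814/14819 = 1276851/163009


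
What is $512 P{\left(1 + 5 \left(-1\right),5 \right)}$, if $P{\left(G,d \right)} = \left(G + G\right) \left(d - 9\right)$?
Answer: $16384$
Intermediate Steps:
$P{\left(G,d \right)} = 2 G \left(-9 + d\right)$
$512 P{\left(1 + 5 \left(-1\right),5 \right)} = 512 \cdot 2 \left(1 + 5 \left(-1\right)\right) \left(-9 + 5\right) = 512 \cdot 2 \left(1 - 5\right) \left(-4\right) = 512 \cdot 2 \left(-4\right) \left(-4\right) = 512 \cdot 32 = 16384$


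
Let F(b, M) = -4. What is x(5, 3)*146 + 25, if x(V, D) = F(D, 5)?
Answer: -559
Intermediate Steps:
x(V, D) = -4
x(5, 3)*146 + 25 = -4*146 + 25 = -584 + 25 = -559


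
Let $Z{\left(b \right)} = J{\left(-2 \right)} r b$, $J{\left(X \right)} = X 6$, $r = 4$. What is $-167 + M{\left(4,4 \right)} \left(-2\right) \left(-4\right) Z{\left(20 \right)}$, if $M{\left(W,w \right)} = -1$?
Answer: $7513$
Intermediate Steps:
$J{\left(X \right)} = 6 X$
$Z{\left(b \right)} = - 48 b$ ($Z{\left(b \right)} = 6 \left(-2\right) 4 b = \left(-12\right) 4 b = - 48 b$)
$-167 + M{\left(4,4 \right)} \left(-2\right) \left(-4\right) Z{\left(20 \right)} = -167 + \left(-1\right) \left(-2\right) \left(-4\right) \left(\left(-48\right) 20\right) = -167 + 2 \left(-4\right) \left(-960\right) = -167 - -7680 = -167 + 7680 = 7513$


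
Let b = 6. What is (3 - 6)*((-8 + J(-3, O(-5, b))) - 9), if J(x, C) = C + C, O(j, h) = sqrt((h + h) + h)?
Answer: 51 - 18*sqrt(2) ≈ 25.544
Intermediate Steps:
O(j, h) = sqrt(3)*sqrt(h) (O(j, h) = sqrt(2*h + h) = sqrt(3*h) = sqrt(3)*sqrt(h))
J(x, C) = 2*C
(3 - 6)*((-8 + J(-3, O(-5, b))) - 9) = (3 - 6)*((-8 + 2*(sqrt(3)*sqrt(6))) - 9) = -3*((-8 + 2*(3*sqrt(2))) - 9) = -3*((-8 + 6*sqrt(2)) - 9) = -3*(-17 + 6*sqrt(2)) = 51 - 18*sqrt(2)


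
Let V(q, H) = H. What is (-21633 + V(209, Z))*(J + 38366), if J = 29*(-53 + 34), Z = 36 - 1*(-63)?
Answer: -814308210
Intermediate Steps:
Z = 99 (Z = 36 + 63 = 99)
J = -551 (J = 29*(-19) = -551)
(-21633 + V(209, Z))*(J + 38366) = (-21633 + 99)*(-551 + 38366) = -21534*37815 = -814308210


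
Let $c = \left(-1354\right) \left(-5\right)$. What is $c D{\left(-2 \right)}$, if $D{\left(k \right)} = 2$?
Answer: $13540$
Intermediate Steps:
$c = 6770$
$c D{\left(-2 \right)} = 6770 \cdot 2 = 13540$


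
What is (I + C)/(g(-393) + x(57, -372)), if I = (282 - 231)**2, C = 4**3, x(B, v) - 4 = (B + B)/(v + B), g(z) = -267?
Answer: -279825/27653 ≈ -10.119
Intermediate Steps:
x(B, v) = 4 + 2*B/(B + v) (x(B, v) = 4 + (B + B)/(v + B) = 4 + (2*B)/(B + v) = 4 + 2*B/(B + v))
C = 64
I = 2601 (I = 51**2 = 2601)
(I + C)/(g(-393) + x(57, -372)) = (2601 + 64)/(-267 + 2*(2*(-372) + 3*57)/(57 - 372)) = 2665/(-267 + 2*(-744 + 171)/(-315)) = 2665/(-267 + 2*(-1/315)*(-573)) = 2665/(-267 + 382/105) = 2665/(-27653/105) = 2665*(-105/27653) = -279825/27653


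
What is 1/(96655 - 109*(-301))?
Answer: 1/129464 ≈ 7.7242e-6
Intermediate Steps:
1/(96655 - 109*(-301)) = 1/(96655 + 32809) = 1/129464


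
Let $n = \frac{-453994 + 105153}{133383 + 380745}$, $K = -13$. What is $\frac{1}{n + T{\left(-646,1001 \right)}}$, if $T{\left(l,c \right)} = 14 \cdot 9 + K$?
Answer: $\frac{514128}{57747623} \approx 0.008903$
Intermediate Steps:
$T{\left(l,c \right)} = 113$ ($T{\left(l,c \right)} = 14 \cdot 9 - 13 = 126 - 13 = 113$)
$n = - \frac{348841}{514128} \approx -0.67851$
$\frac{1}{n + T{\left(-646,1001 \right)}} = \frac{1}{- \frac{348841}{514128} + 113} = \frac{1}{\frac{57747623}{514128}} = \frac{514128}{57747623}$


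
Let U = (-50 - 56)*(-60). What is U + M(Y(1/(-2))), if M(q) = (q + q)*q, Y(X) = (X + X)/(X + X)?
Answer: 6362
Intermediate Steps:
Y(X) = 1 (Y(X) = (2*X)/((2*X)) = (2*X)*(1/(2*X)) = 1)
M(q) = 2*q² (M(q) = (2*q)*q = 2*q²)
U = 6360 (U = -106*(-60) = 6360)
U + M(Y(1/(-2))) = 6360 + 2*1² = 6360 + 2*1 = 6360 + 2 = 6362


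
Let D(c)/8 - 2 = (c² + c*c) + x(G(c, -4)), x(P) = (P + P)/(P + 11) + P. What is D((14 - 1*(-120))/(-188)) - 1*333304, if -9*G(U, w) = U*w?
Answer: -29942880173516/89842239 ≈ -3.3328e+5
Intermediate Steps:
G(U, w) = -U*w/9
x(P) = P + 2*P/(11 + P) (x(P) = (2*P)/(11 + P) + P = 2*P/(11 + P) + P = P + 2*P/(11 + P))
D(c) = 16 + 16*c² + 32*c*(13 + 4*c/9)/(9*(11 + 4*c/9)) (D(c) = 16 + 8*((c² + c*c) + (-⅑*c*(-4))*(13 - ⅑*c*(-4))/(11 - ⅑*c*(-4))) = 16 + 8*((c² + c²) + (4*c/9)*(13 + 4*c/9)/(11 + 4*c/9)) = 16 + 8*(2*c² + 4*c*(13 + 4*c/9)/(9*(11 + 4*c/9))) = 16 + (16*c² + 32*c*(13 + 4*c/9)/(9*(11 + 4*c/9))) = 16 + 16*c² + 32*c*(13 + 4*c/9)/(9*(11 + 4*c/9)))
D((14 - 1*(-120))/(-188)) - 1*333304 = 16*(891 + 36*((14 - 1*(-120))/(-188))³ + 270*((14 - 1*(-120))/(-188)) + 899*((14 - 1*(-120))/(-188))²)/(9*(99 + 4*((14 - 1*(-120))/(-188)))) - 1*333304 = 16*(891 + 36*((14 + 120)*(-1/188))³ + 270*((14 + 120)*(-1/188)) + 899*((14 + 120)*(-1/188))²)/(9*(99 + 4*((14 + 120)*(-1/188)))) - 333304 = 16*(891 + 36*(134*(-1/188))³ + 270*(134*(-1/188)) + 899*(134*(-1/188))²)/(9*(99 + 4*(134*(-1/188)))) - 333304 = 16*(891 + 36*(-67/94)³ + 270*(-67/94) + 899*(-67/94)²)/(9*(99 + 4*(-67/94))) - 333304 = 16*(891 + 36*(-300763/830584) - 9045/47 + 899*(4489/8836))/(9*(99 - 134/47)) - 333304 = 16*(891 - 2706867/207646 - 9045/47 + 4035611/8836)/(9*(4519/47)) - 333304 = (16/9)*(47/4519)*(474363535/415292) - 333304 = 1897454140/89842239 - 333304 = -29942880173516/89842239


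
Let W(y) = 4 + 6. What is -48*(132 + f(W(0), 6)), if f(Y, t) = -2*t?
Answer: -5760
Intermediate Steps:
W(y) = 10
-48*(132 + f(W(0), 6)) = -48*(132 - 2*6) = -48*(132 - 12) = -48*120 = -5760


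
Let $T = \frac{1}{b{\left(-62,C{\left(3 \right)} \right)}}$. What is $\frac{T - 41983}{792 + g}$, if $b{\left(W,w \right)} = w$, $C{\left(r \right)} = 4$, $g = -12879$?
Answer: $\frac{18659}{5372} \approx 3.4734$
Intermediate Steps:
$T = \frac{1}{4} \approx 0.25$
$\frac{T - 41983}{792 + g} = \frac{\frac{1}{4} - 41983}{792 - 12879} = - \frac{167931}{4 \left(-12087\right)} = \left(- \frac{167931}{4}\right) \left(- \frac{1}{12087}\right) = \frac{18659}{5372}$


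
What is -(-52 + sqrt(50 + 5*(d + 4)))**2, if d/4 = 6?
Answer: -2894 + 104*sqrt(190) ≈ -1460.5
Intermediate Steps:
d = 24 (d = 4*6 = 24)
-(-52 + sqrt(50 + 5*(d + 4)))**2 = -(-52 + sqrt(50 + 5*(24 + 4)))**2 = -(-52 + sqrt(50 + 5*28))**2 = -(-52 + sqrt(50 + 140))**2 = -(-52 + sqrt(190))**2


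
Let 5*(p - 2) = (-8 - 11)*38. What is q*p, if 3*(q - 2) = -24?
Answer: 4272/5 ≈ 854.40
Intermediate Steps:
q = -6 (q = 2 + (1/3)*(-24) = 2 - 8 = -6)
p = -712/5 (p = 2 + ((-8 - 11)*38)/5 = 2 + (-19*38)/5 = 2 + (1/5)*(-722) = 2 - 722/5 = -712/5 ≈ -142.40)
q*p = -6*(-712/5) = 4272/5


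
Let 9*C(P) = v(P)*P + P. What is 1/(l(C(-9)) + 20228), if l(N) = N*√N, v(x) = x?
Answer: 5057/102292868 - √2/25573217 ≈ 4.9381e-5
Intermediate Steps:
C(P) = P/9 + P²/9 (C(P) = (P*P + P)/9 = (P² + P)/9 = (P + P²)/9 = P/9 + P²/9)
l(N) = N^(3/2)
1/(l(C(-9)) + 20228) = 1/(((⅑)*(-9)*(1 - 9))^(3/2) + 20228) = 1/(((⅑)*(-9)*(-8))^(3/2) + 20228) = 1/(8^(3/2) + 20228) = 1/(16*√2 + 20228) = 1/(20228 + 16*√2)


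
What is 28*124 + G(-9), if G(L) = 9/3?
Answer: 3475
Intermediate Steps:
G(L) = 3 (G(L) = 9*(⅓) = 3)
28*124 + G(-9) = 28*124 + 3 = 3472 + 3 = 3475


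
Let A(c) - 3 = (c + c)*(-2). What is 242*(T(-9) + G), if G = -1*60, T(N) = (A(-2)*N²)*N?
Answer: -1955118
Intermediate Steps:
A(c) = 3 - 4*c (A(c) = 3 + (c + c)*(-2) = 3 + (2*c)*(-2) = 3 - 4*c)
T(N) = 11*N³ (T(N) = ((3 - 4*(-2))*N²)*N = ((3 + 8)*N²)*N = (11*N²)*N = 11*N³)
G = -60
242*(T(-9) + G) = 242*(11*(-9)³ - 60) = 242*(11*(-729) - 60) = 242*(-8019 - 60) = 242*(-8079) = -1955118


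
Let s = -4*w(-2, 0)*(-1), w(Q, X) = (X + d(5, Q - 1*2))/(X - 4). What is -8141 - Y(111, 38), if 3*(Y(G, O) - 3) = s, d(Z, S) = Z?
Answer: -24427/3 ≈ -8142.3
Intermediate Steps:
w(Q, X) = (5 + X)/(-4 + X) (w(Q, X) = (X + 5)/(X - 4) = (5 + X)/(-4 + X))
s = -5 (s = -4*(5 + 0)/(-4 + 0)*(-1) = -4*5/(-4)*(-1) = -(-1)*5*(-1) = -4*(-5/4)*(-1) = 5*(-1) = -5)
Y(G, O) = 4/3 (Y(G, O) = 3 + (⅓)*(-5) = 3 - 5/3 = 4/3)
-8141 - Y(111, 38) = -8141 - 1*4/3 = -8141 - 4/3 = -24427/3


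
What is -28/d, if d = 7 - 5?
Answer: -14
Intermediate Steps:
d = 2
-28/d = -28/2 = -4*7/2 = -14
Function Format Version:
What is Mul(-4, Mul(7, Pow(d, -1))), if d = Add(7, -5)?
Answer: -14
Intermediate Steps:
d = 2
Mul(-4, Mul(7, Pow(d, -1))) = Mul(-4, Mul(7, Pow(2, -1))) = Mul(-4, Mul(7, Rational(1, 2))) = Mul(-4, Rational(7, 2)) = -14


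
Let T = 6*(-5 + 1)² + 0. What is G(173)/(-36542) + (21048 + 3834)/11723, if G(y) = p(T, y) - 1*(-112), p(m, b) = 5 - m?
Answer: 908991861/428381866 ≈ 2.1219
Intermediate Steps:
T = 96 (T = 6*(-4)² + 0 = 6*16 + 0 = 96 + 0 = 96)
G(y) = 21 (G(y) = (5 - 1*96) - 1*(-112) = (5 - 96) + 112 = -91 + 112 = 21)
G(173)/(-36542) + (21048 + 3834)/11723 = 21/(-36542) + (21048 + 3834)/11723 = 21*(-1/36542) + 24882*(1/11723) = -21/36542 + 24882/11723 = 908991861/428381866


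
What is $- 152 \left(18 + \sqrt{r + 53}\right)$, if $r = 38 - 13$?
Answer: $-2736 - 152 \sqrt{78} \approx -4078.4$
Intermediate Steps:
$r = 25$ ($r = 38 - 13 = 25$)
$- 152 \left(18 + \sqrt{r + 53}\right) = - 152 \left(18 + \sqrt{25 + 53}\right) = - 152 \left(18 + \sqrt{78}\right) = -2736 - 152 \sqrt{78}$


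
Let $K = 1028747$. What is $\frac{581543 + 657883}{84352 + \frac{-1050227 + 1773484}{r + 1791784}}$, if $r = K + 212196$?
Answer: $\frac{3758840694702}{255817311161} \approx 14.693$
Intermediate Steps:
$r = 1240943$ ($r = 1028747 + 212196 = 1240943$)
$\frac{581543 + 657883}{84352 + \frac{-1050227 + 1773484}{r + 1791784}} = \frac{581543 + 657883}{84352 + \frac{-1050227 + 1773484}{1240943 + 1791784}} = \frac{1239426}{84352 + \frac{723257}{3032727}} = \frac{1239426}{\frac{255817311161}{3032727}} = 1239426 \cdot \frac{3032727}{255817311161} = \frac{3758840694702}{255817311161}$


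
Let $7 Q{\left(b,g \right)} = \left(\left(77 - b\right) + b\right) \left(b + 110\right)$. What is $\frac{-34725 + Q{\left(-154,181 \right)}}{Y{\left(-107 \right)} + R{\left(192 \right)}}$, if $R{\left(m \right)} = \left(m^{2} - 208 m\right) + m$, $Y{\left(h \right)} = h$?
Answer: $\frac{35209}{2987} \approx 11.787$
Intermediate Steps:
$Q{\left(b,g \right)} = 1210 + 11 b$ ($Q{\left(b,g \right)} = \frac{\left(\left(77 - b\right) + b\right) \left(b + 110\right)}{7} = \frac{77 \left(110 + b\right)}{7} = \frac{8470 + 77 b}{7} = 1210 + 11 b$)
$R{\left(m \right)} = m^{2} - 207 m$
$\frac{-34725 + Q{\left(-154,181 \right)}}{Y{\left(-107 \right)} + R{\left(192 \right)}} = \frac{-34725 + \left(1210 + 11 \left(-154\right)\right)}{-107 + 192 \left(-207 + 192\right)} = \frac{-34725 + \left(1210 - 1694\right)}{-107 + 192 \left(-15\right)} = \frac{-34725 - 484}{-107 - 2880} = - \frac{35209}{-2987} = \left(-35209\right) \left(- \frac{1}{2987}\right) = \frac{35209}{2987}$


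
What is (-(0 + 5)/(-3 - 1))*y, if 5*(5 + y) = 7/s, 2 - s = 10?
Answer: -207/32 ≈ -6.4688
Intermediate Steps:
s = -8 (s = 2 - 1*10 = 2 - 10 = -8)
y = -207/40 (y = -5 + (7/(-8))/5 = -5 + (7*(-⅛))/5 = -5 + (⅕)*(-7/8) = -5 - 7/40 = -207/40 ≈ -5.1750)
(-(0 + 5)/(-3 - 1))*y = -(0 + 5)/(-3 - 1)*(-207/40) = -5/(-4)*(-207/40) = -5*(-1)/4*(-207/40) = -1*(-5/4)*(-207/40) = (5/4)*(-207/40) = -207/32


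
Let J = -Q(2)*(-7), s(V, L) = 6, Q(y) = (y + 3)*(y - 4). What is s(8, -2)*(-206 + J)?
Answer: -1656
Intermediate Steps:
Q(y) = (-4 + y)*(3 + y) (Q(y) = (3 + y)*(-4 + y) = (-4 + y)*(3 + y))
J = -70 (J = -(-12 + 2² - 1*2)*(-7) = -(-12 + 4 - 2)*(-7) = -1*(-10)*(-7) = 10*(-7) = -70)
s(8, -2)*(-206 + J) = 6*(-206 - 70) = 6*(-276) = -1656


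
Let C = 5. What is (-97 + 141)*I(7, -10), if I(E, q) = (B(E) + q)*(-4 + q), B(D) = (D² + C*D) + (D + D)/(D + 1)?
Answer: -46662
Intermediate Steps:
B(D) = D² + 5*D + 2*D/(1 + D) (B(D) = (D² + 5*D) + (D + D)/(D + 1) = (D² + 5*D) + (2*D)/(1 + D) = (D² + 5*D) + 2*D/(1 + D) = D² + 5*D + 2*D/(1 + D))
I(E, q) = (-4 + q)*(q + E*(7 + E² + 6*E)/(1 + E)) (I(E, q) = (E*(7 + E² + 6*E)/(1 + E) + q)*(-4 + q) = (q + E*(7 + E² + 6*E)/(1 + E))*(-4 + q) = (-4 + q)*(q + E*(7 + E² + 6*E)/(1 + E)))
(-97 + 141)*I(7, -10) = (-97 + 141)*((-4*7*(7 + 7² + 6*7) + 7*(-10)*(7 + 7² + 6*7) - 10*(1 + 7)*(-4 - 10))/(1 + 7)) = 44*((-4*7*(7 + 49 + 42) + 7*(-10)*(7 + 49 + 42) - 10*8*(-14))/8) = 44*((-4*7*98 + 7*(-10)*98 + 1120)/8) = 44*((-2744 - 6860 + 1120)/8) = 44*((⅛)*(-8484)) = 44*(-2121/2) = -46662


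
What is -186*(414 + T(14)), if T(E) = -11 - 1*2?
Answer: -74586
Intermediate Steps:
T(E) = -13 (T(E) = -11 - 2 = -13)
-186*(414 + T(14)) = -186*(414 - 13) = -186*401 = -74586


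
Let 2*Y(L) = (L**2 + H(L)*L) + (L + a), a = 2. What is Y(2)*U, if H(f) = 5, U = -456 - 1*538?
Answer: -8946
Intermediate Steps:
U = -994 (U = -456 - 538 = -994)
Y(L) = 1 + L**2/2 + 3*L (Y(L) = ((L**2 + 5*L) + (L + 2))/2 = ((L**2 + 5*L) + (2 + L))/2 = (2 + L**2 + 6*L)/2 = 1 + L**2/2 + 3*L)
Y(2)*U = (1 + (1/2)*2**2 + 3*2)*(-994) = (1 + (1/2)*4 + 6)*(-994) = (1 + 2 + 6)*(-994) = 9*(-994) = -8946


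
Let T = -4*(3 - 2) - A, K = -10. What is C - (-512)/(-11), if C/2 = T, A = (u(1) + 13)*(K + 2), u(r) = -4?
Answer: 984/11 ≈ 89.455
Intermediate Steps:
A = -72 (A = (-4 + 13)*(-10 + 2) = 9*(-8) = -72)
T = 68 (T = -4*(3 - 2) - 1*(-72) = -4*1 + 72 = -4 + 72 = 68)
C = 136 (C = 2*68 = 136)
C - (-512)/(-11) = 136 - (-512)/(-11) = 136 - (-512)*(-1)/11 = 136 - 16*32/11 = 136 - 512/11 = 984/11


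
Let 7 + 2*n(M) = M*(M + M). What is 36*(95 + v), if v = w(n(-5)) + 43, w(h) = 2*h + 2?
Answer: 6588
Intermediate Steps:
n(M) = -7/2 + M**2 (n(M) = -7/2 + (M*(M + M))/2 = -7/2 + (M*(2*M))/2 = -7/2 + (2*M**2)/2 = -7/2 + M**2)
w(h) = 2 + 2*h
v = 88 (v = (2 + 2*(-7/2 + (-5)**2)) + 43 = (2 + 2*(-7/2 + 25)) + 43 = (2 + 2*(43/2)) + 43 = (2 + 43) + 43 = 45 + 43 = 88)
36*(95 + v) = 36*(95 + 88) = 36*183 = 6588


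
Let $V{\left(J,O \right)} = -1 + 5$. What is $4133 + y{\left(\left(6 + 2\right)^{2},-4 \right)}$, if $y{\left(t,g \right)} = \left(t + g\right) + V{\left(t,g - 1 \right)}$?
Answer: $4197$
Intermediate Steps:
$V{\left(J,O \right)} = 4$
$y{\left(t,g \right)} = 4 + g + t$ ($y{\left(t,g \right)} = \left(t + g\right) + 4 = \left(g + t\right) + 4 = 4 + g + t$)
$4133 + y{\left(\left(6 + 2\right)^{2},-4 \right)} = 4133 + \left(4 - 4 + \left(6 + 2\right)^{2}\right) = 4133 + \left(4 - 4 + 8^{2}\right) = 4133 + \left(4 - 4 + 64\right) = 4133 + 64 = 4197$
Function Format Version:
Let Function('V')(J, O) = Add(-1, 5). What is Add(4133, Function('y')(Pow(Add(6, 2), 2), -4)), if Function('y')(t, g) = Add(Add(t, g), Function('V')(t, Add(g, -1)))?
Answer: 4197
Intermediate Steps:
Function('V')(J, O) = 4
Function('y')(t, g) = Add(4, g, t) (Function('y')(t, g) = Add(Add(t, g), 4) = Add(Add(g, t), 4) = Add(4, g, t))
Add(4133, Function('y')(Pow(Add(6, 2), 2), -4)) = Add(4133, Add(4, -4, Pow(Add(6, 2), 2))) = Add(4133, Add(4, -4, Pow(8, 2))) = Add(4133, Add(4, -4, 64)) = Add(4133, 64) = 4197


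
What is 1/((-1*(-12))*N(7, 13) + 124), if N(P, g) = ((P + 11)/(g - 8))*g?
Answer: 5/3428 ≈ 0.0014586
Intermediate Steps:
N(P, g) = g*(11 + P)/(-8 + g) (N(P, g) = ((11 + P)/(-8 + g))*g = g*(11 + P)/(-8 + g))
1/((-1*(-12))*N(7, 13) + 124) = 1/((-1*(-12))*(13*(11 + 7)/(-8 + 13)) + 124) = 1/(12*(13*18/5) + 124) = 1/(12*(13*(⅕)*18) + 124) = 1/(12*(234/5) + 124) = 1/(2808/5 + 124) = 1/(3428/5) = 5/3428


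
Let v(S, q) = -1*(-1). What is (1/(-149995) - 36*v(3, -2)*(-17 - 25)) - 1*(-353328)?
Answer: 53224225799/149995 ≈ 3.5484e+5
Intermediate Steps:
v(S, q) = 1
(1/(-149995) - 36*v(3, -2)*(-17 - 25)) - 1*(-353328) = (1/(-149995) - 36*1*(-17 - 25)) - 1*(-353328) = (-1/149995 - 36*(-42)) + 353328 = (-1/149995 - 1*(-1512)) + 353328 = (-1/149995 + 1512) + 353328 = 226792439/149995 + 353328 = 53224225799/149995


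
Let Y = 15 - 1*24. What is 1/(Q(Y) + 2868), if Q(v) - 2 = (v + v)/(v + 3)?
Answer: 1/2873 ≈ 0.00034807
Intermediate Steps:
Y = -9 (Y = 15 - 24 = -9)
Q(v) = 2 + 2*v/(3 + v) (Q(v) = 2 + (v + v)/(v + 3) = 2 + (2*v)/(3 + v) = 2 + 2*v/(3 + v))
1/(Q(Y) + 2868) = 1/(2*(3 + 2*(-9))/(3 - 9) + 2868) = 1/(2*(3 - 18)/(-6) + 2868) = 1/(2*(-⅙)*(-15) + 2868) = 1/(5 + 2868) = 1/2873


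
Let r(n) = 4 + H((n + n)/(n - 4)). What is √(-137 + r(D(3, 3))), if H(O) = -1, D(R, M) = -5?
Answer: I*√134 ≈ 11.576*I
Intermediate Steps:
r(n) = 3 (r(n) = 4 - 1 = 3)
√(-137 + r(D(3, 3))) = √(-137 + 3) = √(-134) = I*√134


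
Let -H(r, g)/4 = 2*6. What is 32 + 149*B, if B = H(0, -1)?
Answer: -7120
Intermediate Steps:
H(r, g) = -48 (H(r, g) = -8*6 = -4*12 = -48)
B = -48
32 + 149*B = 32 + 149*(-48) = 32 - 7152 = -7120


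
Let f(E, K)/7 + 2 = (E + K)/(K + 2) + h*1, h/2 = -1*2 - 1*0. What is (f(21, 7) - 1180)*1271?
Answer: -13729342/9 ≈ -1.5255e+6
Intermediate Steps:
h = -4 (h = 2*(-1*2 - 1*0) = 2*(-2 + 0) = 2*(-2) = -4)
f(E, K) = -42 + 7*(E + K)/(2 + K) (f(E, K) = -14 + 7*((E + K)/(K + 2) - 4*1) = -14 + 7*((E + K)/(2 + K) - 4) = -14 + 7*(-4 + (E + K)/(2 + K)) = -14 + (-28 + 7*(E + K)/(2 + K)) = -42 + 7*(E + K)/(2 + K))
(f(21, 7) - 1180)*1271 = (7*(-12 + 21 - 5*7)/(2 + 7) - 1180)*1271 = (7*(-12 + 21 - 35)/9 - 1180)*1271 = (7*(1/9)*(-26) - 1180)*1271 = (-182/9 - 1180)*1271 = -10802/9*1271 = -13729342/9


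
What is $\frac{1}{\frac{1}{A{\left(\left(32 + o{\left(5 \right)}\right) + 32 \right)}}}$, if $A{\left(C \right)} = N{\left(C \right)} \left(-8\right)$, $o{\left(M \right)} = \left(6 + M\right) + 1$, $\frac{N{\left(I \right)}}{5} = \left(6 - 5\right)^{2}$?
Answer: $-40$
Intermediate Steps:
$N{\left(I \right)} = 5$ ($N{\left(I \right)} = 5 \left(6 - 5\right)^{2} = 5 \cdot 1^{2} = 5 \cdot 1 = 5$)
$o{\left(M \right)} = 7 + M$
$A{\left(C \right)} = -40$ ($A{\left(C \right)} = 5 \left(-8\right) = -40$)
$\frac{1}{\frac{1}{A{\left(\left(32 + o{\left(5 \right)}\right) + 32 \right)}}} = \frac{1}{\frac{1}{-40}} = \frac{1}{- \frac{1}{40}} = -40$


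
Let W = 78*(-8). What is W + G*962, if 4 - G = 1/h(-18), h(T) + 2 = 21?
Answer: 60294/19 ≈ 3173.4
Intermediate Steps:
h(T) = 19 (h(T) = -2 + 21 = 19)
W = -624
G = 75/19 (G = 4 - 1/19 = 75/19 ≈ 3.9474)
W + G*962 = -624 + (75/19)*962 = -624 + 72150/19 = 60294/19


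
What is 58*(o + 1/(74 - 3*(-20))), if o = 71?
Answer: 275935/67 ≈ 4118.4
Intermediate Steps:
58*(o + 1/(74 - 3*(-20))) = 58*(71 + 1/(74 - 3*(-20))) = 58*(71 + 1/(74 + 60)) = 58*(71 + 1/134) = 58*(9515/134) = 275935/67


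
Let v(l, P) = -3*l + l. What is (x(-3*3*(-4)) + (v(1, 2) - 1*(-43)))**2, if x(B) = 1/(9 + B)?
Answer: 3407716/2025 ≈ 1682.8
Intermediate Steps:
v(l, P) = -2*l
(x(-3*3*(-4)) + (v(1, 2) - 1*(-43)))**2 = (1/(9 - 3*3*(-4)) + (-2*1 - 1*(-43)))**2 = (1/(9 - 9*(-4)) + (-2 + 43))**2 = (1/(9 + 36) + 41)**2 = (1/45 + 41)**2 = (1846/45)**2 = 3407716/2025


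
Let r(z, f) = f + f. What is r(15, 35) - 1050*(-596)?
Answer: 625870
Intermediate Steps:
r(z, f) = 2*f
r(15, 35) - 1050*(-596) = 2*35 - 1050*(-596) = 70 + 625800 = 625870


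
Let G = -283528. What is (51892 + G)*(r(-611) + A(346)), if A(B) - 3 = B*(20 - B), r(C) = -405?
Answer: 26220731928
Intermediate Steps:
A(B) = 3 + B*(20 - B)
(51892 + G)*(r(-611) + A(346)) = (51892 - 283528)*(-405 + (3 - 1*346² + 20*346)) = -231636*(-405 + (3 - 1*119716 + 6920)) = -231636*(-405 + (3 - 119716 + 6920)) = -231636*(-405 - 112793) = -231636*(-113198) = 26220731928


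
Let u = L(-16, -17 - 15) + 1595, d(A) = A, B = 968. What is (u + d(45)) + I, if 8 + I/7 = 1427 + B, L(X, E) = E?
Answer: 18317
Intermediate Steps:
u = 1563 (u = (-17 - 15) + 1595 = -32 + 1595 = 1563)
I = 16709 (I = -56 + 7*(1427 + 968) = -56 + 7*2395 = -56 + 16765 = 16709)
(u + d(45)) + I = (1563 + 45) + 16709 = 1608 + 16709 = 18317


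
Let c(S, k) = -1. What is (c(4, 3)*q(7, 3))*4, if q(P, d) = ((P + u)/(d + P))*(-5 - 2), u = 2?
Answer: 126/5 ≈ 25.200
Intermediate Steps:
q(P, d) = -7*(2 + P)/(P + d) (q(P, d) = ((P + 2)/(d + P))*(-5 - 2) = ((2 + P)/(P + d))*(-7) = -7*(2 + P)/(P + d))
(c(4, 3)*q(7, 3))*4 = -7*(-2 - 1*7)/(7 + 3)*4 = -7*(-2 - 7)/10*4 = -7*(-9)/10*4 = -1*(-63/10)*4 = (63/10)*4 = 126/5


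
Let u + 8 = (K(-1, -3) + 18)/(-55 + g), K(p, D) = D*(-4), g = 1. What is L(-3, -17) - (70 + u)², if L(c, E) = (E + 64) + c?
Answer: -302245/81 ≈ -3731.4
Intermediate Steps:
K(p, D) = -4*D
L(c, E) = 64 + E + c (L(c, E) = (64 + E) + c = 64 + E + c)
u = -77/9 (u = -8 + (-4*(-3) + 18)/(-55 + 1) = -8 + (12 + 18)/(-54) = -8 + 30*(-1/54) = -8 - 5/9 = -77/9 ≈ -8.5556)
L(-3, -17) - (70 + u)² = (64 - 17 - 3) - (70 - 77/9)² = 44 - (553/9)² = 44 - 1*305809/81 = 44 - 305809/81 = -302245/81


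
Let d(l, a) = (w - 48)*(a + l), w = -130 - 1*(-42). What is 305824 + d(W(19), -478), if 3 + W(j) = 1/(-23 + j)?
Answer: 371274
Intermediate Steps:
w = -88 (w = -130 + 42 = -88)
W(j) = -3 + 1/(-23 + j)
d(l, a) = -136*a - 136*l (d(l, a) = (-88 - 48)*(a + l) = -136*(a + l) = -136*a - 136*l)
305824 + d(W(19), -478) = 305824 + (-136*(-478) - 136*(70 - 3*19)/(-23 + 19)) = 305824 + (65008 - 136*(70 - 57)/(-4)) = 305824 + (65008 - (-34)*13) = 305824 + (65008 - 136*(-13/4)) = 305824 + (65008 + 442) = 305824 + 65450 = 371274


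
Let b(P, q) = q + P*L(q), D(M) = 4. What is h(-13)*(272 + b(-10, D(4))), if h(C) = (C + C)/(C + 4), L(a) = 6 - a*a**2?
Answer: 22256/9 ≈ 2472.9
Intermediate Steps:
L(a) = 6 - a**3
b(P, q) = q + P*(6 - q**3)
h(C) = 2*C/(4 + C) (h(C) = (2*C)/(4 + C) = 2*C/(4 + C))
h(-13)*(272 + b(-10, D(4))) = (2*(-13)/(4 - 13))*(272 + (4 - 1*(-10)*(-6 + 4**3))) = (2*(-13)/(-9))*(272 + (4 - 1*(-10)*(-6 + 64))) = (2*(-13)*(-1/9))*(272 + (4 - 1*(-10)*58)) = 26*(272 + (4 + 580))/9 = 26*(272 + 584)/9 = (26/9)*856 = 22256/9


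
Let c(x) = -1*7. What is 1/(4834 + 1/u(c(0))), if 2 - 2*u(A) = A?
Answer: 9/43508 ≈ 0.00020686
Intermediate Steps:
c(x) = -7
u(A) = 1 - A/2
1/(4834 + 1/u(c(0))) = 1/(4834 + 1/(1 - ½*(-7))) = 1/(4834 + 1/(1 + 7/2)) = 1/(4834 + 1/(9/2)) = 1/(4834 + 2/9) = 1/(43508/9) = 9/43508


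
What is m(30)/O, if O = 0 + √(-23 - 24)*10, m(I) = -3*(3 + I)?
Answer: 99*I*√47/470 ≈ 1.4441*I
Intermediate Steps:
m(I) = -9 - 3*I
O = 10*I*√47 (O = 0 + √(-47)*10 = 0 + (I*√47)*10 = 0 + 10*I*√47 = 10*I*√47 ≈ 68.557*I)
m(30)/O = (-9 - 3*30)/((10*I*√47)) = (-9 - 90)*(-I*√47/470) = -(-99)*I*√47/470 = 99*I*√47/470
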